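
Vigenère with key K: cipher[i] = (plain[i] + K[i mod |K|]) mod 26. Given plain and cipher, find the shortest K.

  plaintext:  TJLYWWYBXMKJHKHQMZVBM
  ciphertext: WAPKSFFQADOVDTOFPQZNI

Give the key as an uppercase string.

DREMWJHP

  i= 0: W-T =  3 → D
  i= 1: A-J = 17 → R
  i= 2: P-L =  4 → E
  i= 3: K-Y = 12 → M
  i= 4: S-W = 22 → W
  i= 5: F-W =  9 → J
  i= 6: F-Y =  7 → H
  i= 7: Q-B = 15 → P
  i= 8: A-X =  3 → D
  i= 9: D-M = 17 → R
  i=10: O-K =  4 → E
  i=11: V-J = 12 → M
  i=12: D-H = 22 → W
  i=13: T-K =  9 → J
  i=14: O-H =  7 → H
  i=15: F-Q = 15 → P
  i=16: P-M =  3 → D
  i=17: Q-Z = 17 → R
  i=18: Z-V =  4 → E
  i=19: N-B = 12 → M
  i=20: I-M = 22 → W
  shifts repeat with period 8: DREMWJHP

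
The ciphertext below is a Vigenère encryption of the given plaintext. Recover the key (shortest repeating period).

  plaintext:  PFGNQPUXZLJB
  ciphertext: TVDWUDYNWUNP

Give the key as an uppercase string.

  i= 0: T-P =  4 → E
  i= 1: V-F = 16 → Q
  i= 2: D-G = 23 → X
  i= 3: W-N =  9 → J
  i= 4: U-Q =  4 → E
  i= 5: D-P = 14 → O
  i= 6: Y-U =  4 → E
  i= 7: N-X = 16 → Q
  i= 8: W-Z = 23 → X
  i= 9: U-L =  9 → J
  i=10: N-J =  4 → E
  i=11: P-B = 14 → O
  shifts repeat with period 6: EQXJEO

EQXJEO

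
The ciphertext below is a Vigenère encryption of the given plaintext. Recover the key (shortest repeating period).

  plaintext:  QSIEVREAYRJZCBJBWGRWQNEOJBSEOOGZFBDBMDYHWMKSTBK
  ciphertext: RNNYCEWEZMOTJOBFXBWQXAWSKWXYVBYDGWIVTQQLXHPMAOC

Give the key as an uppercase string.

BVFUHNSE

  i= 0: R-Q =  1 → B
  i= 1: N-S = 21 → V
  i= 2: N-I =  5 → F
  i= 3: Y-E = 20 → U
  i= 4: C-V =  7 → H
  i= 5: E-R = 13 → N
  i= 6: W-E = 18 → S
  i= 7: E-A =  4 → E
  i= 8: Z-Y =  1 → B
  i= 9: M-R = 21 → V
  i=10: O-J =  5 → F
  i=11: T-Z = 20 → U
  i=12: J-C =  7 → H
  i=13: O-B = 13 → N
  i=14: B-J = 18 → S
  i=15: F-B =  4 → E
  i=16: X-W =  1 → B
  i=17: B-G = 21 → V
  i=18: W-R =  5 → F
  i=19: Q-W = 20 → U
  i=20: X-Q =  7 → H
  i=21: A-N = 13 → N
  i=22: W-E = 18 → S
  i=23: S-O =  4 → E
  i=24: K-J =  1 → B
  i=25: W-B = 21 → V
  i=26: X-S =  5 → F
  i=27: Y-E = 20 → U
  i=28: V-O =  7 → H
  i=29: B-O = 13 → N
  i=30: Y-G = 18 → S
  i=31: D-Z =  4 → E
  i=32: G-F =  1 → B
  i=33: W-B = 21 → V
  i=34: I-D =  5 → F
  i=35: V-B = 20 → U
  i=36: T-M =  7 → H
  i=37: Q-D = 13 → N
  i=38: Q-Y = 18 → S
  i=39: L-H =  4 → E
  i=40: X-W =  1 → B
  i=41: H-M = 21 → V
  i=42: P-K =  5 → F
  i=43: M-S = 20 → U
  i=44: A-T =  7 → H
  i=45: O-B = 13 → N
  i=46: C-K = 18 → S
  shifts repeat with period 8: BVFUHNSE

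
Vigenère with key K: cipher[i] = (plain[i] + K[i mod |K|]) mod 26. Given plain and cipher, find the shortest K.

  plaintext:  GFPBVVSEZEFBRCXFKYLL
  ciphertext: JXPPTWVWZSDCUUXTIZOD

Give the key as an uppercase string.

DSAOYB

  i= 0: J-G =  3 → D
  i= 1: X-F = 18 → S
  i= 2: P-P =  0 → A
  i= 3: P-B = 14 → O
  i= 4: T-V = 24 → Y
  i= 5: W-V =  1 → B
  i= 6: V-S =  3 → D
  i= 7: W-E = 18 → S
  i= 8: Z-Z =  0 → A
  i= 9: S-E = 14 → O
  i=10: D-F = 24 → Y
  i=11: C-B =  1 → B
  i=12: U-R =  3 → D
  i=13: U-C = 18 → S
  i=14: X-X =  0 → A
  i=15: T-F = 14 → O
  i=16: I-K = 24 → Y
  i=17: Z-Y =  1 → B
  i=18: O-L =  3 → D
  i=19: D-L = 18 → S
  shifts repeat with period 6: DSAOYB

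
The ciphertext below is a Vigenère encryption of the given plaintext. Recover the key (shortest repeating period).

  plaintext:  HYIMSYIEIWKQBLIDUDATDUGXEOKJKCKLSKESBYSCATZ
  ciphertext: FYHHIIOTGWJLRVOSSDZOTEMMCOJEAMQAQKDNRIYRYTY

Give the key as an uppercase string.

  i= 0: F-H = 24 → Y
  i= 1: Y-Y =  0 → A
  i= 2: H-I = 25 → Z
  i= 3: H-M = 21 → V
  i= 4: I-S = 16 → Q
  i= 5: I-Y = 10 → K
  i= 6: O-I =  6 → G
  i= 7: T-E = 15 → P
  i= 8: G-I = 24 → Y
  i= 9: W-W =  0 → A
  i=10: J-K = 25 → Z
  i=11: L-Q = 21 → V
  i=12: R-B = 16 → Q
  i=13: V-L = 10 → K
  i=14: O-I =  6 → G
  i=15: S-D = 15 → P
  i=16: S-U = 24 → Y
  i=17: D-D =  0 → A
  i=18: Z-A = 25 → Z
  i=19: O-T = 21 → V
  i=20: T-D = 16 → Q
  i=21: E-U = 10 → K
  i=22: M-G =  6 → G
  i=23: M-X = 15 → P
  i=24: C-E = 24 → Y
  i=25: O-O =  0 → A
  i=26: J-K = 25 → Z
  i=27: E-J = 21 → V
  i=28: A-K = 16 → Q
  i=29: M-C = 10 → K
  i=30: Q-K =  6 → G
  i=31: A-L = 15 → P
  i=32: Q-S = 24 → Y
  i=33: K-K =  0 → A
  i=34: D-E = 25 → Z
  i=35: N-S = 21 → V
  i=36: R-B = 16 → Q
  i=37: I-Y = 10 → K
  i=38: Y-S =  6 → G
  i=39: R-C = 15 → P
  i=40: Y-A = 24 → Y
  i=41: T-T =  0 → A
  i=42: Y-Z = 25 → Z
  shifts repeat with period 8: YAZVQKGP

YAZVQKGP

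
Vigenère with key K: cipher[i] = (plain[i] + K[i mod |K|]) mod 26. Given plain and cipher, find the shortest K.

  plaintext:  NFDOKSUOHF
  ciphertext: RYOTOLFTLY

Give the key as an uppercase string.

ETLF

  i= 0: R-N =  4 → E
  i= 1: Y-F = 19 → T
  i= 2: O-D = 11 → L
  i= 3: T-O =  5 → F
  i= 4: O-K =  4 → E
  i= 5: L-S = 19 → T
  i= 6: F-U = 11 → L
  i= 7: T-O =  5 → F
  i= 8: L-H =  4 → E
  i= 9: Y-F = 19 → T
  shifts repeat with period 4: ETLF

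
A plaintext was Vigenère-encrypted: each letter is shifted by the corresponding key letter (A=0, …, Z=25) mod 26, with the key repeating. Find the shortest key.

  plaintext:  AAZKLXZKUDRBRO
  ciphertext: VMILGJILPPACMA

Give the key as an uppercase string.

  i= 0: V-A = 21 → V
  i= 1: M-A = 12 → M
  i= 2: I-Z =  9 → J
  i= 3: L-K =  1 → B
  i= 4: G-L = 21 → V
  i= 5: J-X = 12 → M
  i= 6: I-Z =  9 → J
  i= 7: L-K =  1 → B
  i= 8: P-U = 21 → V
  i= 9: P-D = 12 → M
  i=10: A-R =  9 → J
  i=11: C-B =  1 → B
  i=12: M-R = 21 → V
  i=13: A-O = 12 → M
  shifts repeat with period 4: VMJB

VMJB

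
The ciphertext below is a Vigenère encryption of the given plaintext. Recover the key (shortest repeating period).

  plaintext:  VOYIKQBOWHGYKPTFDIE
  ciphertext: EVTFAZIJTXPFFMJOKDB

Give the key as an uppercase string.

  i= 0: E-V =  9 → J
  i= 1: V-O =  7 → H
  i= 2: T-Y = 21 → V
  i= 3: F-I = 23 → X
  i= 4: A-K = 16 → Q
  i= 5: Z-Q =  9 → J
  i= 6: I-B =  7 → H
  i= 7: J-O = 21 → V
  i= 8: T-W = 23 → X
  i= 9: X-H = 16 → Q
  i=10: P-G =  9 → J
  i=11: F-Y =  7 → H
  i=12: F-K = 21 → V
  i=13: M-P = 23 → X
  i=14: J-T = 16 → Q
  i=15: O-F =  9 → J
  i=16: K-D =  7 → H
  i=17: D-I = 21 → V
  i=18: B-E = 23 → X
  shifts repeat with period 5: JHVXQ

JHVXQ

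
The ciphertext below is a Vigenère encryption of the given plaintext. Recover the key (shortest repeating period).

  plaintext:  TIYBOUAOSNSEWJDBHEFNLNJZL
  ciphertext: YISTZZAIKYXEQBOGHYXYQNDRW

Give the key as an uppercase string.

FAUSL

  i= 0: Y-T =  5 → F
  i= 1: I-I =  0 → A
  i= 2: S-Y = 20 → U
  i= 3: T-B = 18 → S
  i= 4: Z-O = 11 → L
  i= 5: Z-U =  5 → F
  i= 6: A-A =  0 → A
  i= 7: I-O = 20 → U
  i= 8: K-S = 18 → S
  i= 9: Y-N = 11 → L
  i=10: X-S =  5 → F
  i=11: E-E =  0 → A
  i=12: Q-W = 20 → U
  i=13: B-J = 18 → S
  i=14: O-D = 11 → L
  i=15: G-B =  5 → F
  i=16: H-H =  0 → A
  i=17: Y-E = 20 → U
  i=18: X-F = 18 → S
  i=19: Y-N = 11 → L
  i=20: Q-L =  5 → F
  i=21: N-N =  0 → A
  i=22: D-J = 20 → U
  i=23: R-Z = 18 → S
  i=24: W-L = 11 → L
  shifts repeat with period 5: FAUSL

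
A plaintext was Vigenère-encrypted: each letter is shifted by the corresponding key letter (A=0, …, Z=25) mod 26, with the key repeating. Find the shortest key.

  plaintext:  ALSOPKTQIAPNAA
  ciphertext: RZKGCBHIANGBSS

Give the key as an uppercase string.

ROSSN

  i= 0: R-A = 17 → R
  i= 1: Z-L = 14 → O
  i= 2: K-S = 18 → S
  i= 3: G-O = 18 → S
  i= 4: C-P = 13 → N
  i= 5: B-K = 17 → R
  i= 6: H-T = 14 → O
  i= 7: I-Q = 18 → S
  i= 8: A-I = 18 → S
  i= 9: N-A = 13 → N
  i=10: G-P = 17 → R
  i=11: B-N = 14 → O
  i=12: S-A = 18 → S
  i=13: S-A = 18 → S
  shifts repeat with period 5: ROSSN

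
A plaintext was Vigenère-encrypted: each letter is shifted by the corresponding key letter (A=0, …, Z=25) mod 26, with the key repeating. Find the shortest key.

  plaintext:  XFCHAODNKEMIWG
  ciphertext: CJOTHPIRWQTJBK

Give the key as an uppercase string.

  i= 0: C-X =  5 → F
  i= 1: J-F =  4 → E
  i= 2: O-C = 12 → M
  i= 3: T-H = 12 → M
  i= 4: H-A =  7 → H
  i= 5: P-O =  1 → B
  i= 6: I-D =  5 → F
  i= 7: R-N =  4 → E
  i= 8: W-K = 12 → M
  i= 9: Q-E = 12 → M
  i=10: T-M =  7 → H
  i=11: J-I =  1 → B
  i=12: B-W =  5 → F
  i=13: K-G =  4 → E
  shifts repeat with period 6: FEMMHB

FEMMHB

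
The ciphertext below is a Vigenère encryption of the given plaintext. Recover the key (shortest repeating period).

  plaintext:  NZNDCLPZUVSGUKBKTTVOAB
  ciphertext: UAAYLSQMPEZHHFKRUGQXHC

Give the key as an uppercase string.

HBNVJ

  i= 0: U-N =  7 → H
  i= 1: A-Z =  1 → B
  i= 2: A-N = 13 → N
  i= 3: Y-D = 21 → V
  i= 4: L-C =  9 → J
  i= 5: S-L =  7 → H
  i= 6: Q-P =  1 → B
  i= 7: M-Z = 13 → N
  i= 8: P-U = 21 → V
  i= 9: E-V =  9 → J
  i=10: Z-S =  7 → H
  i=11: H-G =  1 → B
  i=12: H-U = 13 → N
  i=13: F-K = 21 → V
  i=14: K-B =  9 → J
  i=15: R-K =  7 → H
  i=16: U-T =  1 → B
  i=17: G-T = 13 → N
  i=18: Q-V = 21 → V
  i=19: X-O =  9 → J
  i=20: H-A =  7 → H
  i=21: C-B =  1 → B
  shifts repeat with period 5: HBNVJ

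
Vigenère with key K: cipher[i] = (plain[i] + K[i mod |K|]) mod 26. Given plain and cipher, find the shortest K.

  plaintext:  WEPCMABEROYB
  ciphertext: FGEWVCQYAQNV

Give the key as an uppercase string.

JCPU

  i= 0: F-W =  9 → J
  i= 1: G-E =  2 → C
  i= 2: E-P = 15 → P
  i= 3: W-C = 20 → U
  i= 4: V-M =  9 → J
  i= 5: C-A =  2 → C
  i= 6: Q-B = 15 → P
  i= 7: Y-E = 20 → U
  i= 8: A-R =  9 → J
  i= 9: Q-O =  2 → C
  i=10: N-Y = 15 → P
  i=11: V-B = 20 → U
  shifts repeat with period 4: JCPU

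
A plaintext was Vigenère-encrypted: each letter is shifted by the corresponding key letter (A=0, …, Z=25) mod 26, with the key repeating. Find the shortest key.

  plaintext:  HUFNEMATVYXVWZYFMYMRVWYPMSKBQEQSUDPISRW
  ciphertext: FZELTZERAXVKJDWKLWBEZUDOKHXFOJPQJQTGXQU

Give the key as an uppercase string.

YFZYPNE

  i= 0: F-H = 24 → Y
  i= 1: Z-U =  5 → F
  i= 2: E-F = 25 → Z
  i= 3: L-N = 24 → Y
  i= 4: T-E = 15 → P
  i= 5: Z-M = 13 → N
  i= 6: E-A =  4 → E
  i= 7: R-T = 24 → Y
  i= 8: A-V =  5 → F
  i= 9: X-Y = 25 → Z
  i=10: V-X = 24 → Y
  i=11: K-V = 15 → P
  i=12: J-W = 13 → N
  i=13: D-Z =  4 → E
  i=14: W-Y = 24 → Y
  i=15: K-F =  5 → F
  i=16: L-M = 25 → Z
  i=17: W-Y = 24 → Y
  i=18: B-M = 15 → P
  i=19: E-R = 13 → N
  i=20: Z-V =  4 → E
  i=21: U-W = 24 → Y
  i=22: D-Y =  5 → F
  i=23: O-P = 25 → Z
  i=24: K-M = 24 → Y
  i=25: H-S = 15 → P
  i=26: X-K = 13 → N
  i=27: F-B =  4 → E
  i=28: O-Q = 24 → Y
  i=29: J-E =  5 → F
  i=30: P-Q = 25 → Z
  i=31: Q-S = 24 → Y
  i=32: J-U = 15 → P
  i=33: Q-D = 13 → N
  i=34: T-P =  4 → E
  i=35: G-I = 24 → Y
  i=36: X-S =  5 → F
  i=37: Q-R = 25 → Z
  i=38: U-W = 24 → Y
  shifts repeat with period 7: YFZYPNE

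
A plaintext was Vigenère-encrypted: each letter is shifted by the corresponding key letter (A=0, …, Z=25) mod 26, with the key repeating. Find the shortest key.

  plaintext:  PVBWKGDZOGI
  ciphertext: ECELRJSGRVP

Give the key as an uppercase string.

  i= 0: E-P = 15 → P
  i= 1: C-V =  7 → H
  i= 2: E-B =  3 → D
  i= 3: L-W = 15 → P
  i= 4: R-K =  7 → H
  i= 5: J-G =  3 → D
  i= 6: S-D = 15 → P
  i= 7: G-Z =  7 → H
  i= 8: R-O =  3 → D
  i= 9: V-G = 15 → P
  i=10: P-I =  7 → H
  shifts repeat with period 3: PHD

PHD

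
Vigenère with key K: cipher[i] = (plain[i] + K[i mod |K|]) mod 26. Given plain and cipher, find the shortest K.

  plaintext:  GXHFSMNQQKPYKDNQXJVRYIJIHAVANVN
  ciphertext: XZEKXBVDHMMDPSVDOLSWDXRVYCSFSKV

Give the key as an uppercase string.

  i= 0: X-G = 17 → R
  i= 1: Z-X =  2 → C
  i= 2: E-H = 23 → X
  i= 3: K-F =  5 → F
  i= 4: X-S =  5 → F
  i= 5: B-M = 15 → P
  i= 6: V-N =  8 → I
  i= 7: D-Q = 13 → N
  i= 8: H-Q = 17 → R
  i= 9: M-K =  2 → C
  i=10: M-P = 23 → X
  i=11: D-Y =  5 → F
  i=12: P-K =  5 → F
  i=13: S-D = 15 → P
  i=14: V-N =  8 → I
  i=15: D-Q = 13 → N
  i=16: O-X = 17 → R
  i=17: L-J =  2 → C
  i=18: S-V = 23 → X
  i=19: W-R =  5 → F
  i=20: D-Y =  5 → F
  i=21: X-I = 15 → P
  i=22: R-J =  8 → I
  i=23: V-I = 13 → N
  i=24: Y-H = 17 → R
  i=25: C-A =  2 → C
  i=26: S-V = 23 → X
  i=27: F-A =  5 → F
  i=28: S-N =  5 → F
  i=29: K-V = 15 → P
  i=30: V-N =  8 → I
  shifts repeat with period 8: RCXFFPIN

RCXFFPIN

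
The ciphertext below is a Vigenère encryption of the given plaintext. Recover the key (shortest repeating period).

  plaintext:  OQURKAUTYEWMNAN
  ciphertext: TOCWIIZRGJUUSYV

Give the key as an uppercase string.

  i= 0: T-O =  5 → F
  i= 1: O-Q = 24 → Y
  i= 2: C-U =  8 → I
  i= 3: W-R =  5 → F
  i= 4: I-K = 24 → Y
  i= 5: I-A =  8 → I
  i= 6: Z-U =  5 → F
  i= 7: R-T = 24 → Y
  i= 8: G-Y =  8 → I
  i= 9: J-E =  5 → F
  i=10: U-W = 24 → Y
  i=11: U-M =  8 → I
  i=12: S-N =  5 → F
  i=13: Y-A = 24 → Y
  i=14: V-N =  8 → I
  shifts repeat with period 3: FYI

FYI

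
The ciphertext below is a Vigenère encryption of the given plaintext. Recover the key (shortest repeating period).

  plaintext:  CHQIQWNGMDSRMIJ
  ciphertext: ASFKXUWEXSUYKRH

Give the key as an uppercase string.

  i= 0: A-C = 24 → Y
  i= 1: S-H = 11 → L
  i= 2: F-Q = 15 → P
  i= 3: K-I =  2 → C
  i= 4: X-Q =  7 → H
  i= 5: U-W = 24 → Y
  i= 6: W-N =  9 → J
  i= 7: E-G = 24 → Y
  i= 8: X-M = 11 → L
  i= 9: S-D = 15 → P
  i=10: U-S =  2 → C
  i=11: Y-R =  7 → H
  i=12: K-M = 24 → Y
  i=13: R-I =  9 → J
  i=14: H-J = 24 → Y
  shifts repeat with period 7: YLPCHYJ

YLPCHYJ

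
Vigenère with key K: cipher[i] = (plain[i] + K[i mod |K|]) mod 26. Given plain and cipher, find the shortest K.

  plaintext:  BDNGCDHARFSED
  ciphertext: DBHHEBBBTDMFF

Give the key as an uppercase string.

CYUB

  i= 0: D-B =  2 → C
  i= 1: B-D = 24 → Y
  i= 2: H-N = 20 → U
  i= 3: H-G =  1 → B
  i= 4: E-C =  2 → C
  i= 5: B-D = 24 → Y
  i= 6: B-H = 20 → U
  i= 7: B-A =  1 → B
  i= 8: T-R =  2 → C
  i= 9: D-F = 24 → Y
  i=10: M-S = 20 → U
  i=11: F-E =  1 → B
  i=12: F-D =  2 → C
  shifts repeat with period 4: CYUB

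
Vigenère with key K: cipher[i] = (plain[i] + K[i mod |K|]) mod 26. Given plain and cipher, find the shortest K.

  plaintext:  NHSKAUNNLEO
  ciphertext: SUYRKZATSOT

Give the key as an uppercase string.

FNGHK

  i= 0: S-N =  5 → F
  i= 1: U-H = 13 → N
  i= 2: Y-S =  6 → G
  i= 3: R-K =  7 → H
  i= 4: K-A = 10 → K
  i= 5: Z-U =  5 → F
  i= 6: A-N = 13 → N
  i= 7: T-N =  6 → G
  i= 8: S-L =  7 → H
  i= 9: O-E = 10 → K
  i=10: T-O =  5 → F
  shifts repeat with period 5: FNGHK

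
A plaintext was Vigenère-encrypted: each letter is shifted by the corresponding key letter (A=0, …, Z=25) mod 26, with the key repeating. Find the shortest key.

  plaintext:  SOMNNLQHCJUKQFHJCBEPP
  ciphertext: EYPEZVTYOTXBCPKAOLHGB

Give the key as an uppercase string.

  i= 0: E-S = 12 → M
  i= 1: Y-O = 10 → K
  i= 2: P-M =  3 → D
  i= 3: E-N = 17 → R
  i= 4: Z-N = 12 → M
  i= 5: V-L = 10 → K
  i= 6: T-Q =  3 → D
  i= 7: Y-H = 17 → R
  i= 8: O-C = 12 → M
  i= 9: T-J = 10 → K
  i=10: X-U =  3 → D
  i=11: B-K = 17 → R
  i=12: C-Q = 12 → M
  i=13: P-F = 10 → K
  i=14: K-H =  3 → D
  i=15: A-J = 17 → R
  i=16: O-C = 12 → M
  i=17: L-B = 10 → K
  i=18: H-E =  3 → D
  i=19: G-P = 17 → R
  i=20: B-P = 12 → M
  shifts repeat with period 4: MKDR

MKDR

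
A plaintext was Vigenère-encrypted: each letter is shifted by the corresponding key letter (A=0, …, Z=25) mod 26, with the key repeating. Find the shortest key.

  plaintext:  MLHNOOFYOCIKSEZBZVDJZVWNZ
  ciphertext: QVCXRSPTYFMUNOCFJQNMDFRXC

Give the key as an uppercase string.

EKVKD

  i= 0: Q-M =  4 → E
  i= 1: V-L = 10 → K
  i= 2: C-H = 21 → V
  i= 3: X-N = 10 → K
  i= 4: R-O =  3 → D
  i= 5: S-O =  4 → E
  i= 6: P-F = 10 → K
  i= 7: T-Y = 21 → V
  i= 8: Y-O = 10 → K
  i= 9: F-C =  3 → D
  i=10: M-I =  4 → E
  i=11: U-K = 10 → K
  i=12: N-S = 21 → V
  i=13: O-E = 10 → K
  i=14: C-Z =  3 → D
  i=15: F-B =  4 → E
  i=16: J-Z = 10 → K
  i=17: Q-V = 21 → V
  i=18: N-D = 10 → K
  i=19: M-J =  3 → D
  i=20: D-Z =  4 → E
  i=21: F-V = 10 → K
  i=22: R-W = 21 → V
  i=23: X-N = 10 → K
  i=24: C-Z =  3 → D
  shifts repeat with period 5: EKVKD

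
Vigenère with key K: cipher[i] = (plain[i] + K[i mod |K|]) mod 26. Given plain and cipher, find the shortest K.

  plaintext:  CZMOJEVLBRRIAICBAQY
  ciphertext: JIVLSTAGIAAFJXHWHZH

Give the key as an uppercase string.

HJJXJPFV

  i= 0: J-C =  7 → H
  i= 1: I-Z =  9 → J
  i= 2: V-M =  9 → J
  i= 3: L-O = 23 → X
  i= 4: S-J =  9 → J
  i= 5: T-E = 15 → P
  i= 6: A-V =  5 → F
  i= 7: G-L = 21 → V
  i= 8: I-B =  7 → H
  i= 9: A-R =  9 → J
  i=10: A-R =  9 → J
  i=11: F-I = 23 → X
  i=12: J-A =  9 → J
  i=13: X-I = 15 → P
  i=14: H-C =  5 → F
  i=15: W-B = 21 → V
  i=16: H-A =  7 → H
  i=17: Z-Q =  9 → J
  i=18: H-Y =  9 → J
  shifts repeat with period 8: HJJXJPFV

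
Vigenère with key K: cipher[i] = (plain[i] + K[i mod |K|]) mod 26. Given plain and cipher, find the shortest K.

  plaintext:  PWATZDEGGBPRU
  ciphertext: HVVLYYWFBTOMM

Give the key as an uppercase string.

SZV

  i= 0: H-P = 18 → S
  i= 1: V-W = 25 → Z
  i= 2: V-A = 21 → V
  i= 3: L-T = 18 → S
  i= 4: Y-Z = 25 → Z
  i= 5: Y-D = 21 → V
  i= 6: W-E = 18 → S
  i= 7: F-G = 25 → Z
  i= 8: B-G = 21 → V
  i= 9: T-B = 18 → S
  i=10: O-P = 25 → Z
  i=11: M-R = 21 → V
  i=12: M-U = 18 → S
  shifts repeat with period 3: SZV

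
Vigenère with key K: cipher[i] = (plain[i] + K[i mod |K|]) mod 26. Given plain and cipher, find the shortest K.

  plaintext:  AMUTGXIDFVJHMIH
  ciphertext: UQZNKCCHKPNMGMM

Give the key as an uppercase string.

UEF

  i= 0: U-A = 20 → U
  i= 1: Q-M =  4 → E
  i= 2: Z-U =  5 → F
  i= 3: N-T = 20 → U
  i= 4: K-G =  4 → E
  i= 5: C-X =  5 → F
  i= 6: C-I = 20 → U
  i= 7: H-D =  4 → E
  i= 8: K-F =  5 → F
  i= 9: P-V = 20 → U
  i=10: N-J =  4 → E
  i=11: M-H =  5 → F
  i=12: G-M = 20 → U
  i=13: M-I =  4 → E
  i=14: M-H =  5 → F
  shifts repeat with period 3: UEF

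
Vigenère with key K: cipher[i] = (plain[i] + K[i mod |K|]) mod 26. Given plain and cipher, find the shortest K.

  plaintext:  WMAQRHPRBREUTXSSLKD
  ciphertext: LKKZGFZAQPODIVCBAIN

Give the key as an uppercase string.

PYKJ

  i= 0: L-W = 15 → P
  i= 1: K-M = 24 → Y
  i= 2: K-A = 10 → K
  i= 3: Z-Q =  9 → J
  i= 4: G-R = 15 → P
  i= 5: F-H = 24 → Y
  i= 6: Z-P = 10 → K
  i= 7: A-R =  9 → J
  i= 8: Q-B = 15 → P
  i= 9: P-R = 24 → Y
  i=10: O-E = 10 → K
  i=11: D-U =  9 → J
  i=12: I-T = 15 → P
  i=13: V-X = 24 → Y
  i=14: C-S = 10 → K
  i=15: B-S =  9 → J
  i=16: A-L = 15 → P
  i=17: I-K = 24 → Y
  i=18: N-D = 10 → K
  shifts repeat with period 4: PYKJ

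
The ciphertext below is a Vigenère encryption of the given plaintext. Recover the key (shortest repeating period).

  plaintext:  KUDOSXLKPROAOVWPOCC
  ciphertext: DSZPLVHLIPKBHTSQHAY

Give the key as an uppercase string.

TYWB

  i= 0: D-K = 19 → T
  i= 1: S-U = 24 → Y
  i= 2: Z-D = 22 → W
  i= 3: P-O =  1 → B
  i= 4: L-S = 19 → T
  i= 5: V-X = 24 → Y
  i= 6: H-L = 22 → W
  i= 7: L-K =  1 → B
  i= 8: I-P = 19 → T
  i= 9: P-R = 24 → Y
  i=10: K-O = 22 → W
  i=11: B-A =  1 → B
  i=12: H-O = 19 → T
  i=13: T-V = 24 → Y
  i=14: S-W = 22 → W
  i=15: Q-P =  1 → B
  i=16: H-O = 19 → T
  i=17: A-C = 24 → Y
  i=18: Y-C = 22 → W
  shifts repeat with period 4: TYWB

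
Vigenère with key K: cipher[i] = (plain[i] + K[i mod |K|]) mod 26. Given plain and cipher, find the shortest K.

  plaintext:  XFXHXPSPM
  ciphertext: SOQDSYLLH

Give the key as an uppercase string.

VJTW

  i= 0: S-X = 21 → V
  i= 1: O-F =  9 → J
  i= 2: Q-X = 19 → T
  i= 3: D-H = 22 → W
  i= 4: S-X = 21 → V
  i= 5: Y-P =  9 → J
  i= 6: L-S = 19 → T
  i= 7: L-P = 22 → W
  i= 8: H-M = 21 → V
  shifts repeat with period 4: VJTW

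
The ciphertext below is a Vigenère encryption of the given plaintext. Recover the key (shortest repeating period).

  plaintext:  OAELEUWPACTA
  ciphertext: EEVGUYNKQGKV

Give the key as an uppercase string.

  i= 0: E-O = 16 → Q
  i= 1: E-A =  4 → E
  i= 2: V-E = 17 → R
  i= 3: G-L = 21 → V
  i= 4: U-E = 16 → Q
  i= 5: Y-U =  4 → E
  i= 6: N-W = 17 → R
  i= 7: K-P = 21 → V
  i= 8: Q-A = 16 → Q
  i= 9: G-C =  4 → E
  i=10: K-T = 17 → R
  i=11: V-A = 21 → V
  shifts repeat with period 4: QERV

QERV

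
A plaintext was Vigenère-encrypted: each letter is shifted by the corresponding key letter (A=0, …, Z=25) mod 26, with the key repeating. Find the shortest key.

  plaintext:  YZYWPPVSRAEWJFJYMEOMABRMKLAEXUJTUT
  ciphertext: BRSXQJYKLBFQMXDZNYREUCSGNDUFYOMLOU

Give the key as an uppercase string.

DSUBBU

  i= 0: B-Y =  3 → D
  i= 1: R-Z = 18 → S
  i= 2: S-Y = 20 → U
  i= 3: X-W =  1 → B
  i= 4: Q-P =  1 → B
  i= 5: J-P = 20 → U
  i= 6: Y-V =  3 → D
  i= 7: K-S = 18 → S
  i= 8: L-R = 20 → U
  i= 9: B-A =  1 → B
  i=10: F-E =  1 → B
  i=11: Q-W = 20 → U
  i=12: M-J =  3 → D
  i=13: X-F = 18 → S
  i=14: D-J = 20 → U
  i=15: Z-Y =  1 → B
  i=16: N-M =  1 → B
  i=17: Y-E = 20 → U
  i=18: R-O =  3 → D
  i=19: E-M = 18 → S
  i=20: U-A = 20 → U
  i=21: C-B =  1 → B
  i=22: S-R =  1 → B
  i=23: G-M = 20 → U
  i=24: N-K =  3 → D
  i=25: D-L = 18 → S
  i=26: U-A = 20 → U
  i=27: F-E =  1 → B
  i=28: Y-X =  1 → B
  i=29: O-U = 20 → U
  i=30: M-J =  3 → D
  i=31: L-T = 18 → S
  i=32: O-U = 20 → U
  i=33: U-T =  1 → B
  shifts repeat with period 6: DSUBBU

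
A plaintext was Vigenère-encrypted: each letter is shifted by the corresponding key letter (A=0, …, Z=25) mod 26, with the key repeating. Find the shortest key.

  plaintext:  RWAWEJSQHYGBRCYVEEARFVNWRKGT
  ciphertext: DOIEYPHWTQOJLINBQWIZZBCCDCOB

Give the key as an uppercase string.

MSIIUGPG

  i= 0: D-R = 12 → M
  i= 1: O-W = 18 → S
  i= 2: I-A =  8 → I
  i= 3: E-W =  8 → I
  i= 4: Y-E = 20 → U
  i= 5: P-J =  6 → G
  i= 6: H-S = 15 → P
  i= 7: W-Q =  6 → G
  i= 8: T-H = 12 → M
  i= 9: Q-Y = 18 → S
  i=10: O-G =  8 → I
  i=11: J-B =  8 → I
  i=12: L-R = 20 → U
  i=13: I-C =  6 → G
  i=14: N-Y = 15 → P
  i=15: B-V =  6 → G
  i=16: Q-E = 12 → M
  i=17: W-E = 18 → S
  i=18: I-A =  8 → I
  i=19: Z-R =  8 → I
  i=20: Z-F = 20 → U
  i=21: B-V =  6 → G
  i=22: C-N = 15 → P
  i=23: C-W =  6 → G
  i=24: D-R = 12 → M
  i=25: C-K = 18 → S
  i=26: O-G =  8 → I
  i=27: B-T =  8 → I
  shifts repeat with period 8: MSIIUGPG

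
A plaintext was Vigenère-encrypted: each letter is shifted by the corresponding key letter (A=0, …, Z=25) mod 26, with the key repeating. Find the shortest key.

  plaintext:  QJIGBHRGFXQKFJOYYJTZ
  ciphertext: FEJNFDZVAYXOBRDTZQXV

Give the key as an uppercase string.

  i= 0: F-Q = 15 → P
  i= 1: E-J = 21 → V
  i= 2: J-I =  1 → B
  i= 3: N-G =  7 → H
  i= 4: F-B =  4 → E
  i= 5: D-H = 22 → W
  i= 6: Z-R =  8 → I
  i= 7: V-G = 15 → P
  i= 8: A-F = 21 → V
  i= 9: Y-X =  1 → B
  i=10: X-Q =  7 → H
  i=11: O-K =  4 → E
  i=12: B-F = 22 → W
  i=13: R-J =  8 → I
  i=14: D-O = 15 → P
  i=15: T-Y = 21 → V
  i=16: Z-Y =  1 → B
  i=17: Q-J =  7 → H
  i=18: X-T =  4 → E
  i=19: V-Z = 22 → W
  shifts repeat with period 7: PVBHEWI

PVBHEWI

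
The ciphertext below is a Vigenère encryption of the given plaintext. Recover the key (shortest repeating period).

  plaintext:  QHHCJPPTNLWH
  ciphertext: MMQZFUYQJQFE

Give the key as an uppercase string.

WFJX

  i= 0: M-Q = 22 → W
  i= 1: M-H =  5 → F
  i= 2: Q-H =  9 → J
  i= 3: Z-C = 23 → X
  i= 4: F-J = 22 → W
  i= 5: U-P =  5 → F
  i= 6: Y-P =  9 → J
  i= 7: Q-T = 23 → X
  i= 8: J-N = 22 → W
  i= 9: Q-L =  5 → F
  i=10: F-W =  9 → J
  i=11: E-H = 23 → X
  shifts repeat with period 4: WFJX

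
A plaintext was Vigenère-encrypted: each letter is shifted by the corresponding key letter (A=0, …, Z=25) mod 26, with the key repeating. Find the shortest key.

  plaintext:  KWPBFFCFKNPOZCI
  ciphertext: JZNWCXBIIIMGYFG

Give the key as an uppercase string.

  i= 0: J-K = 25 → Z
  i= 1: Z-W =  3 → D
  i= 2: N-P = 24 → Y
  i= 3: W-B = 21 → V
  i= 4: C-F = 23 → X
  i= 5: X-F = 18 → S
  i= 6: B-C = 25 → Z
  i= 7: I-F =  3 → D
  i= 8: I-K = 24 → Y
  i= 9: I-N = 21 → V
  i=10: M-P = 23 → X
  i=11: G-O = 18 → S
  i=12: Y-Z = 25 → Z
  i=13: F-C =  3 → D
  i=14: G-I = 24 → Y
  shifts repeat with period 6: ZDYVXS

ZDYVXS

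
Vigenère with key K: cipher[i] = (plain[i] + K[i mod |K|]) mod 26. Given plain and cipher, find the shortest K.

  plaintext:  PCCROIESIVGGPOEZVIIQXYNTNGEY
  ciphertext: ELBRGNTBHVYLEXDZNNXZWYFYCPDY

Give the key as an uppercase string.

  i= 0: E-P = 15 → P
  i= 1: L-C =  9 → J
  i= 2: B-C = 25 → Z
  i= 3: R-R =  0 → A
  i= 4: G-O = 18 → S
  i= 5: N-I =  5 → F
  i= 6: T-E = 15 → P
  i= 7: B-S =  9 → J
  i= 8: H-I = 25 → Z
  i= 9: V-V =  0 → A
  i=10: Y-G = 18 → S
  i=11: L-G =  5 → F
  i=12: E-P = 15 → P
  i=13: X-O =  9 → J
  i=14: D-E = 25 → Z
  i=15: Z-Z =  0 → A
  i=16: N-V = 18 → S
  i=17: N-I =  5 → F
  i=18: X-I = 15 → P
  i=19: Z-Q =  9 → J
  i=20: W-X = 25 → Z
  i=21: Y-Y =  0 → A
  i=22: F-N = 18 → S
  i=23: Y-T =  5 → F
  i=24: C-N = 15 → P
  i=25: P-G =  9 → J
  i=26: D-E = 25 → Z
  i=27: Y-Y =  0 → A
  shifts repeat with period 6: PJZASF

PJZASF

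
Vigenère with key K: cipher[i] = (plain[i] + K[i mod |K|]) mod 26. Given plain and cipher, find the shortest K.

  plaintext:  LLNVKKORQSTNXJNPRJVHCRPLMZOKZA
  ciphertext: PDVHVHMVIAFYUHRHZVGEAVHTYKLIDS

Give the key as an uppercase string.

  i= 0: P-L =  4 → E
  i= 1: D-L = 18 → S
  i= 2: V-N =  8 → I
  i= 3: H-V = 12 → M
  i= 4: V-K = 11 → L
  i= 5: H-K = 23 → X
  i= 6: M-O = 24 → Y
  i= 7: V-R =  4 → E
  i= 8: I-Q = 18 → S
  i= 9: A-S =  8 → I
  i=10: F-T = 12 → M
  i=11: Y-N = 11 → L
  i=12: U-X = 23 → X
  i=13: H-J = 24 → Y
  i=14: R-N =  4 → E
  i=15: H-P = 18 → S
  i=16: Z-R =  8 → I
  i=17: V-J = 12 → M
  i=18: G-V = 11 → L
  i=19: E-H = 23 → X
  i=20: A-C = 24 → Y
  i=21: V-R =  4 → E
  i=22: H-P = 18 → S
  i=23: T-L =  8 → I
  i=24: Y-M = 12 → M
  i=25: K-Z = 11 → L
  i=26: L-O = 23 → X
  i=27: I-K = 24 → Y
  i=28: D-Z =  4 → E
  i=29: S-A = 18 → S
  shifts repeat with period 7: ESIMLXY

ESIMLXY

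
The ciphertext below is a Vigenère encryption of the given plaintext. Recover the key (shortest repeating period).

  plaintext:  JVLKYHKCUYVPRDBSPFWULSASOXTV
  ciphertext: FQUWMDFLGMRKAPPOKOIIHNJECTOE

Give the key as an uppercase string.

  i= 0: F-J = 22 → W
  i= 1: Q-V = 21 → V
  i= 2: U-L =  9 → J
  i= 3: W-K = 12 → M
  i= 4: M-Y = 14 → O
  i= 5: D-H = 22 → W
  i= 6: F-K = 21 → V
  i= 7: L-C =  9 → J
  i= 8: G-U = 12 → M
  i= 9: M-Y = 14 → O
  i=10: R-V = 22 → W
  i=11: K-P = 21 → V
  i=12: A-R =  9 → J
  i=13: P-D = 12 → M
  i=14: P-B = 14 → O
  i=15: O-S = 22 → W
  i=16: K-P = 21 → V
  i=17: O-F =  9 → J
  i=18: I-W = 12 → M
  i=19: I-U = 14 → O
  i=20: H-L = 22 → W
  i=21: N-S = 21 → V
  i=22: J-A =  9 → J
  i=23: E-S = 12 → M
  i=24: C-O = 14 → O
  i=25: T-X = 22 → W
  i=26: O-T = 21 → V
  i=27: E-V =  9 → J
  shifts repeat with period 5: WVJMO

WVJMO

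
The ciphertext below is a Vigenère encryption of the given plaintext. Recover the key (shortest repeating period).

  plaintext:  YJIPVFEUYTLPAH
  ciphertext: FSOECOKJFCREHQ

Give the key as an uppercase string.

  i= 0: F-Y =  7 → H
  i= 1: S-J =  9 → J
  i= 2: O-I =  6 → G
  i= 3: E-P = 15 → P
  i= 4: C-V =  7 → H
  i= 5: O-F =  9 → J
  i= 6: K-E =  6 → G
  i= 7: J-U = 15 → P
  i= 8: F-Y =  7 → H
  i= 9: C-T =  9 → J
  i=10: R-L =  6 → G
  i=11: E-P = 15 → P
  i=12: H-A =  7 → H
  i=13: Q-H =  9 → J
  shifts repeat with period 4: HJGP

HJGP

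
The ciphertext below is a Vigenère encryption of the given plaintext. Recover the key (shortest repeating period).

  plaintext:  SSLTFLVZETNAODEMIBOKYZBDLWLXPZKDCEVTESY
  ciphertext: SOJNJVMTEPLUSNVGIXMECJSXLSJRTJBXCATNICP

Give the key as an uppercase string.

  i= 0: S-S =  0 → A
  i= 1: O-S = 22 → W
  i= 2: J-L = 24 → Y
  i= 3: N-T = 20 → U
  i= 4: J-F =  4 → E
  i= 5: V-L = 10 → K
  i= 6: M-V = 17 → R
  i= 7: T-Z = 20 → U
  i= 8: E-E =  0 → A
  i= 9: P-T = 22 → W
  i=10: L-N = 24 → Y
  i=11: U-A = 20 → U
  i=12: S-O =  4 → E
  i=13: N-D = 10 → K
  i=14: V-E = 17 → R
  i=15: G-M = 20 → U
  i=16: I-I =  0 → A
  i=17: X-B = 22 → W
  i=18: M-O = 24 → Y
  i=19: E-K = 20 → U
  i=20: C-Y =  4 → E
  i=21: J-Z = 10 → K
  i=22: S-B = 17 → R
  i=23: X-D = 20 → U
  i=24: L-L =  0 → A
  i=25: S-W = 22 → W
  i=26: J-L = 24 → Y
  i=27: R-X = 20 → U
  i=28: T-P =  4 → E
  i=29: J-Z = 10 → K
  i=30: B-K = 17 → R
  i=31: X-D = 20 → U
  i=32: C-C =  0 → A
  i=33: A-E = 22 → W
  i=34: T-V = 24 → Y
  i=35: N-T = 20 → U
  i=36: I-E =  4 → E
  i=37: C-S = 10 → K
  i=38: P-Y = 17 → R
  shifts repeat with period 8: AWYUEKRU

AWYUEKRU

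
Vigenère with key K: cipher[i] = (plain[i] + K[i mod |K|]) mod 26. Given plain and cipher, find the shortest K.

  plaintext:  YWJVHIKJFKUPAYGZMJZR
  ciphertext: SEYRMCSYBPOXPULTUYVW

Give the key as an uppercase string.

UIPWF

  i= 0: S-Y = 20 → U
  i= 1: E-W =  8 → I
  i= 2: Y-J = 15 → P
  i= 3: R-V = 22 → W
  i= 4: M-H =  5 → F
  i= 5: C-I = 20 → U
  i= 6: S-K =  8 → I
  i= 7: Y-J = 15 → P
  i= 8: B-F = 22 → W
  i= 9: P-K =  5 → F
  i=10: O-U = 20 → U
  i=11: X-P =  8 → I
  i=12: P-A = 15 → P
  i=13: U-Y = 22 → W
  i=14: L-G =  5 → F
  i=15: T-Z = 20 → U
  i=16: U-M =  8 → I
  i=17: Y-J = 15 → P
  i=18: V-Z = 22 → W
  i=19: W-R =  5 → F
  shifts repeat with period 5: UIPWF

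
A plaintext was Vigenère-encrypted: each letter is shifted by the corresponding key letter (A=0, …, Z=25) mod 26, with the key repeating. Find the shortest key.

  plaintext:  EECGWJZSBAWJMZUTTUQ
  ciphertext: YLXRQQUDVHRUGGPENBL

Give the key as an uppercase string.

UHVL

  i= 0: Y-E = 20 → U
  i= 1: L-E =  7 → H
  i= 2: X-C = 21 → V
  i= 3: R-G = 11 → L
  i= 4: Q-W = 20 → U
  i= 5: Q-J =  7 → H
  i= 6: U-Z = 21 → V
  i= 7: D-S = 11 → L
  i= 8: V-B = 20 → U
  i= 9: H-A =  7 → H
  i=10: R-W = 21 → V
  i=11: U-J = 11 → L
  i=12: G-M = 20 → U
  i=13: G-Z =  7 → H
  i=14: P-U = 21 → V
  i=15: E-T = 11 → L
  i=16: N-T = 20 → U
  i=17: B-U =  7 → H
  i=18: L-Q = 21 → V
  shifts repeat with period 4: UHVL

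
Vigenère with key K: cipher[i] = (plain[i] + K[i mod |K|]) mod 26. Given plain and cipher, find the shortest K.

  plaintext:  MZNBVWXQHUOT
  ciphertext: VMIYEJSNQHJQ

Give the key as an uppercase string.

JNVX

  i= 0: V-M =  9 → J
  i= 1: M-Z = 13 → N
  i= 2: I-N = 21 → V
  i= 3: Y-B = 23 → X
  i= 4: E-V =  9 → J
  i= 5: J-W = 13 → N
  i= 6: S-X = 21 → V
  i= 7: N-Q = 23 → X
  i= 8: Q-H =  9 → J
  i= 9: H-U = 13 → N
  i=10: J-O = 21 → V
  i=11: Q-T = 23 → X
  shifts repeat with period 4: JNVX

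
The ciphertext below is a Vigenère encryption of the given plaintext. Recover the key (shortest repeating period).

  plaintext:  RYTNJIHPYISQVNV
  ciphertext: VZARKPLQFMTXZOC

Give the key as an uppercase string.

  i= 0: V-R =  4 → E
  i= 1: Z-Y =  1 → B
  i= 2: A-T =  7 → H
  i= 3: R-N =  4 → E
  i= 4: K-J =  1 → B
  i= 5: P-I =  7 → H
  i= 6: L-H =  4 → E
  i= 7: Q-P =  1 → B
  i= 8: F-Y =  7 → H
  i= 9: M-I =  4 → E
  i=10: T-S =  1 → B
  i=11: X-Q =  7 → H
  i=12: Z-V =  4 → E
  i=13: O-N =  1 → B
  i=14: C-V =  7 → H
  shifts repeat with period 3: EBH

EBH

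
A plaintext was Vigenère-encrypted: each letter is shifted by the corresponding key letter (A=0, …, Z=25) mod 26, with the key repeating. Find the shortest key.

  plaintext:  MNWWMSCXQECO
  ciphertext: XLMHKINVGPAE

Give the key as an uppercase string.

  i= 0: X-M = 11 → L
  i= 1: L-N = 24 → Y
  i= 2: M-W = 16 → Q
  i= 3: H-W = 11 → L
  i= 4: K-M = 24 → Y
  i= 5: I-S = 16 → Q
  i= 6: N-C = 11 → L
  i= 7: V-X = 24 → Y
  i= 8: G-Q = 16 → Q
  i= 9: P-E = 11 → L
  i=10: A-C = 24 → Y
  i=11: E-O = 16 → Q
  shifts repeat with period 3: LYQ

LYQ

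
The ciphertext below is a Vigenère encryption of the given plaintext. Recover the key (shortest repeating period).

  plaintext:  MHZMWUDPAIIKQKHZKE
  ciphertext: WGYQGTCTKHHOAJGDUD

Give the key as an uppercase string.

  i= 0: W-M = 10 → K
  i= 1: G-H = 25 → Z
  i= 2: Y-Z = 25 → Z
  i= 3: Q-M =  4 → E
  i= 4: G-W = 10 → K
  i= 5: T-U = 25 → Z
  i= 6: C-D = 25 → Z
  i= 7: T-P =  4 → E
  i= 8: K-A = 10 → K
  i= 9: H-I = 25 → Z
  i=10: H-I = 25 → Z
  i=11: O-K =  4 → E
  i=12: A-Q = 10 → K
  i=13: J-K = 25 → Z
  i=14: G-H = 25 → Z
  i=15: D-Z =  4 → E
  i=16: U-K = 10 → K
  i=17: D-E = 25 → Z
  shifts repeat with period 4: KZZE

KZZE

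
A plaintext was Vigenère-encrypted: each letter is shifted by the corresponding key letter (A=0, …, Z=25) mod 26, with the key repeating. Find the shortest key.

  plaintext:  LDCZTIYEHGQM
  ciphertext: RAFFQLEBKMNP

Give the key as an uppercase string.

  i= 0: R-L =  6 → G
  i= 1: A-D = 23 → X
  i= 2: F-C =  3 → D
  i= 3: F-Z =  6 → G
  i= 4: Q-T = 23 → X
  i= 5: L-I =  3 → D
  i= 6: E-Y =  6 → G
  i= 7: B-E = 23 → X
  i= 8: K-H =  3 → D
  i= 9: M-G =  6 → G
  i=10: N-Q = 23 → X
  i=11: P-M =  3 → D
  shifts repeat with period 3: GXD

GXD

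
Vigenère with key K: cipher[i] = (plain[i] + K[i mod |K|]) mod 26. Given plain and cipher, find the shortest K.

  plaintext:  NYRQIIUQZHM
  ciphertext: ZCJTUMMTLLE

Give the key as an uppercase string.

  i= 0: Z-N = 12 → M
  i= 1: C-Y =  4 → E
  i= 2: J-R = 18 → S
  i= 3: T-Q =  3 → D
  i= 4: U-I = 12 → M
  i= 5: M-I =  4 → E
  i= 6: M-U = 18 → S
  i= 7: T-Q =  3 → D
  i= 8: L-Z = 12 → M
  i= 9: L-H =  4 → E
  i=10: E-M = 18 → S
  shifts repeat with period 4: MESD

MESD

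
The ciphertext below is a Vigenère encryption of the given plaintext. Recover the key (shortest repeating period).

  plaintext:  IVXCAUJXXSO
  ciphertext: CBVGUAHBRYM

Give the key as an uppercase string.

UGYE

  i= 0: C-I = 20 → U
  i= 1: B-V =  6 → G
  i= 2: V-X = 24 → Y
  i= 3: G-C =  4 → E
  i= 4: U-A = 20 → U
  i= 5: A-U =  6 → G
  i= 6: H-J = 24 → Y
  i= 7: B-X =  4 → E
  i= 8: R-X = 20 → U
  i= 9: Y-S =  6 → G
  i=10: M-O = 24 → Y
  shifts repeat with period 4: UGYE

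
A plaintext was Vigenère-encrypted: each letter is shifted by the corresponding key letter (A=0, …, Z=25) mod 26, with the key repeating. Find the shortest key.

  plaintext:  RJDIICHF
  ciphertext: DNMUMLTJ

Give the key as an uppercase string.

  i= 0: D-R = 12 → M
  i= 1: N-J =  4 → E
  i= 2: M-D =  9 → J
  i= 3: U-I = 12 → M
  i= 4: M-I =  4 → E
  i= 5: L-C =  9 → J
  i= 6: T-H = 12 → M
  i= 7: J-F =  4 → E
  shifts repeat with period 3: MEJ

MEJ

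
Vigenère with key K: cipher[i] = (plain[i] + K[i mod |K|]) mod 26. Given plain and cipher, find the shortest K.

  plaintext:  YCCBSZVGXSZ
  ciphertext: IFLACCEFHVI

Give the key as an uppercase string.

KDJZ

  i= 0: I-Y = 10 → K
  i= 1: F-C =  3 → D
  i= 2: L-C =  9 → J
  i= 3: A-B = 25 → Z
  i= 4: C-S = 10 → K
  i= 5: C-Z =  3 → D
  i= 6: E-V =  9 → J
  i= 7: F-G = 25 → Z
  i= 8: H-X = 10 → K
  i= 9: V-S =  3 → D
  i=10: I-Z =  9 → J
  shifts repeat with period 4: KDJZ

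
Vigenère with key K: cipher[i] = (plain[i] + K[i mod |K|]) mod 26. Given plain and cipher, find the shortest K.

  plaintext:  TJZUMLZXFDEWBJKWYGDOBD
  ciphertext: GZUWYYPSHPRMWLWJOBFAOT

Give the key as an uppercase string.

  i= 0: G-T = 13 → N
  i= 1: Z-J = 16 → Q
  i= 2: U-Z = 21 → V
  i= 3: W-U =  2 → C
  i= 4: Y-M = 12 → M
  i= 5: Y-L = 13 → N
  i= 6: P-Z = 16 → Q
  i= 7: S-X = 21 → V
  i= 8: H-F =  2 → C
  i= 9: P-D = 12 → M
  i=10: R-E = 13 → N
  i=11: M-W = 16 → Q
  i=12: W-B = 21 → V
  i=13: L-J =  2 → C
  i=14: W-K = 12 → M
  i=15: J-W = 13 → N
  i=16: O-Y = 16 → Q
  i=17: B-G = 21 → V
  i=18: F-D =  2 → C
  i=19: A-O = 12 → M
  i=20: O-B = 13 → N
  i=21: T-D = 16 → Q
  shifts repeat with period 5: NQVCM

NQVCM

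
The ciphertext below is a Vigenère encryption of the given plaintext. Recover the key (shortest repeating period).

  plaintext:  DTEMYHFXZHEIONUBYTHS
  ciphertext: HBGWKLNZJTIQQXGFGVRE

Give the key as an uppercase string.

EICKM

  i= 0: H-D =  4 → E
  i= 1: B-T =  8 → I
  i= 2: G-E =  2 → C
  i= 3: W-M = 10 → K
  i= 4: K-Y = 12 → M
  i= 5: L-H =  4 → E
  i= 6: N-F =  8 → I
  i= 7: Z-X =  2 → C
  i= 8: J-Z = 10 → K
  i= 9: T-H = 12 → M
  i=10: I-E =  4 → E
  i=11: Q-I =  8 → I
  i=12: Q-O =  2 → C
  i=13: X-N = 10 → K
  i=14: G-U = 12 → M
  i=15: F-B =  4 → E
  i=16: G-Y =  8 → I
  i=17: V-T =  2 → C
  i=18: R-H = 10 → K
  i=19: E-S = 12 → M
  shifts repeat with period 5: EICKM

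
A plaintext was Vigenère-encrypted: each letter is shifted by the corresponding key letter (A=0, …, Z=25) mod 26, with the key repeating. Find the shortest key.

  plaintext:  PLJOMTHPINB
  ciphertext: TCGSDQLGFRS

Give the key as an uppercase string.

  i= 0: T-P =  4 → E
  i= 1: C-L = 17 → R
  i= 2: G-J = 23 → X
  i= 3: S-O =  4 → E
  i= 4: D-M = 17 → R
  i= 5: Q-T = 23 → X
  i= 6: L-H =  4 → E
  i= 7: G-P = 17 → R
  i= 8: F-I = 23 → X
  i= 9: R-N =  4 → E
  i=10: S-B = 17 → R
  shifts repeat with period 3: ERX

ERX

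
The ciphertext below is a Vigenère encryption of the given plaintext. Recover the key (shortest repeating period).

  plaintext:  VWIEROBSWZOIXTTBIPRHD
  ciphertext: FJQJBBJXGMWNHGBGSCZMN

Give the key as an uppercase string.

  i= 0: F-V = 10 → K
  i= 1: J-W = 13 → N
  i= 2: Q-I =  8 → I
  i= 3: J-E =  5 → F
  i= 4: B-R = 10 → K
  i= 5: B-O = 13 → N
  i= 6: J-B =  8 → I
  i= 7: X-S =  5 → F
  i= 8: G-W = 10 → K
  i= 9: M-Z = 13 → N
  i=10: W-O =  8 → I
  i=11: N-I =  5 → F
  i=12: H-X = 10 → K
  i=13: G-T = 13 → N
  i=14: B-T =  8 → I
  i=15: G-B =  5 → F
  i=16: S-I = 10 → K
  i=17: C-P = 13 → N
  i=18: Z-R =  8 → I
  i=19: M-H =  5 → F
  i=20: N-D = 10 → K
  shifts repeat with period 4: KNIF

KNIF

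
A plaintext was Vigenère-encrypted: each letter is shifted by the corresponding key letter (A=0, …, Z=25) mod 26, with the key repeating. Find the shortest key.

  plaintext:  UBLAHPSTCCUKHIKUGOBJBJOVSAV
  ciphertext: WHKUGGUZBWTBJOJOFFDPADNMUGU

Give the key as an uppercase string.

  i= 0: W-U =  2 → C
  i= 1: H-B =  6 → G
  i= 2: K-L = 25 → Z
  i= 3: U-A = 20 → U
  i= 4: G-H = 25 → Z
  i= 5: G-P = 17 → R
  i= 6: U-S =  2 → C
  i= 7: Z-T =  6 → G
  i= 8: B-C = 25 → Z
  i= 9: W-C = 20 → U
  i=10: T-U = 25 → Z
  i=11: B-K = 17 → R
  i=12: J-H =  2 → C
  i=13: O-I =  6 → G
  i=14: J-K = 25 → Z
  i=15: O-U = 20 → U
  i=16: F-G = 25 → Z
  i=17: F-O = 17 → R
  i=18: D-B =  2 → C
  i=19: P-J =  6 → G
  i=20: A-B = 25 → Z
  i=21: D-J = 20 → U
  i=22: N-O = 25 → Z
  i=23: M-V = 17 → R
  i=24: U-S =  2 → C
  i=25: G-A =  6 → G
  i=26: U-V = 25 → Z
  shifts repeat with period 6: CGZUZR

CGZUZR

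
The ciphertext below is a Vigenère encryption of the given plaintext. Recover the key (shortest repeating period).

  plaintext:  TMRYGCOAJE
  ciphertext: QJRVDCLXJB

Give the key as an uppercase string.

  i= 0: Q-T = 23 → X
  i= 1: J-M = 23 → X
  i= 2: R-R =  0 → A
  i= 3: V-Y = 23 → X
  i= 4: D-G = 23 → X
  i= 5: C-C =  0 → A
  i= 6: L-O = 23 → X
  i= 7: X-A = 23 → X
  i= 8: J-J =  0 → A
  i= 9: B-E = 23 → X
  shifts repeat with period 3: XXA

XXA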